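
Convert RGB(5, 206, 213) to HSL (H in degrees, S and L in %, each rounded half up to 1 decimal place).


Normalize: R'=5/255≈0.0196, G'=206/255≈0.8078, B'=213/255≈0.8353
Max=213/255, Min=5/255, Δ=Max-Min=208/255
L = (Max+Min)/2 = (213+5)/510 = 218/510 = 0.42745… → L = 42.7%
L ≤ 0.5 → S = Δ/(Max+Min) = 208/(213+5) = 208/218 = 0.95412… → S = 95.4%
(the 1/255 factors cancel in S and H, so raw channel differences can be used)
Max is B' → H = 60 × ((R-G)/Δ + 4) = 60 × ((5-206)/208 + 4)
  -201/208 + 4 = -0.9663… + 4 = 3.0336…
  H = 60 × 3.0336… = 182.019…° → H = 182.0°
= HSL(182.0°, 95.4%, 42.7%)


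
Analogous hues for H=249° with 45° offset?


Base hue: 249°
Left analog: (249 - 45) mod 360 = 204°
Right analog: (249 + 45) mod 360 = 294°
Analogous hues = 204° and 294°


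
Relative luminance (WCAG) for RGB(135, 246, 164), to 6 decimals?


Linearize each channel (sRGB transfer function): c = v/255; c_lin = c/12.92 if c ≤ 0.04045, else ((c+0.055)/1.055)^2.4
  R: 135/255 ≈ 0.529412 > 0.04045 → ((0.529412+0.055)/1.055)^2.4 ≈ 0.242281
  G: 246/255 ≈ 0.964706 > 0.04045 → ((0.964706+0.055)/1.055)^2.4 ≈ 0.921582
  B: 164/255 ≈ 0.643137 > 0.04045 → ((0.643137+0.055)/1.055)^2.4 ≈ 0.371238
R_lin = 0.242281, G_lin = 0.921582, B_lin = 0.371238
L = 0.2126×R + 0.7152×G + 0.0722×B
L = 0.2126×0.242281 + 0.7152×0.921582 + 0.0722×0.371238
L ≈ 0.737428


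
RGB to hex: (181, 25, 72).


R = 181 → B5 (hex)
G = 25 → 19 (hex)
B = 72 → 48 (hex)
Hex = #B51948


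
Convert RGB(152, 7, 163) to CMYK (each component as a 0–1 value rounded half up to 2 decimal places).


R'=152/255≈0.5961, G'=7/255≈0.0275, B'=163/255≈0.6392
K = 1 - max(R',G',B') = 1 - 163/255 = 92/255 = 0.36078… → 0.36
(1-R'-K)/(1-K) simplifies to (max-R)/max with max = 163:
C = (163-152)/163 = 11/163 = 0.06748… → 0.07
M = (163-7)/163 = 156/163 = 0.95705… → 0.96
Y = (163-163)/163 = 0/163 = 0 → 0.00
= CMYK(0.07, 0.96, 0.00, 0.36)


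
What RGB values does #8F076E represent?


8F → 143 (R)
07 → 7 (G)
6E → 110 (B)
= RGB(143, 7, 110)


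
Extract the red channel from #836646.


Color: #836646
R = 83 = 131
G = 66 = 102
B = 46 = 70
Red = 131


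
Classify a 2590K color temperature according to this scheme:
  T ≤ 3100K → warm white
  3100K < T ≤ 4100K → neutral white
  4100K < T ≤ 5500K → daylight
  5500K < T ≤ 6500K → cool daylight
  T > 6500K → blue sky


Temperature: 2590K
2590K ≤ 3100K → warm white
Classification: warm white


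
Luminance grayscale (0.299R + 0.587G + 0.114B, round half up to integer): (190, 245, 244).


Gray = 0.299×R + 0.587×G + 0.114×B
Gray = 0.299×190 + 0.587×245 + 0.114×244
Gray = 56.810 + 143.815 + 27.816
Gray = 228.441 → round half up → 228
Gray = 228


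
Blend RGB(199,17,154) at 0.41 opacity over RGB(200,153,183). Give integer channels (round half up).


C = α×F + (1-α)×B, with 1-α = 0.59
R: 0.41×199 + 0.59×200 = 81.59 + 118.00 = 199.59 → 200
G: 0.41×17 + 0.59×153 = 6.97 + 90.27 = 97.24 → 97
B: 0.41×154 + 0.59×183 = 63.14 + 107.97 = 171.11 → 171
= RGB(200, 97, 171)


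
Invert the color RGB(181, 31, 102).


Invert: (255-R, 255-G, 255-B)
R: 255-181 = 74
G: 255-31 = 224
B: 255-102 = 153
= RGB(74, 224, 153)


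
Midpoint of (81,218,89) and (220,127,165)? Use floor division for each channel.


Midpoint: each channel = ⌊(C₁+C₂)/2⌋
R: ⌊(81+220)/2⌋ = 150
G: ⌊(218+127)/2⌋ = 172
B: ⌊(89+165)/2⌋ = 127
= RGB(150, 172, 127)


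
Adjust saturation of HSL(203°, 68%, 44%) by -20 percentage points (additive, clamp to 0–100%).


Original S = 68%
Adjustment = -20 percentage points
New S = 68 + (-20) = 48
Clamp to [0, 100] → 48
= HSL(203°, 48%, 44%)


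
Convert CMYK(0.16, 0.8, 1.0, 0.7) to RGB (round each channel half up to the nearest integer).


R = 255 × (1-C) × (1-K) = 255 × 0.84 × 0.30 = 64.26 → 64
G = 255 × (1-M) × (1-K) = 255 × 0.20 × 0.30 = 15.3 → 15
B = 255 × (1-Y) × (1-K) = 255 × 0.00 × 0.30 = 0
= RGB(64, 15, 0)


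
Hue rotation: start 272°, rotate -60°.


New hue = (H + rotation) mod 360
New hue = (272 -60) mod 360
= 212 mod 360
= 212°


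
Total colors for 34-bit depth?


Colors = 2^bits = 2^34
= 17,179,869,184 colors


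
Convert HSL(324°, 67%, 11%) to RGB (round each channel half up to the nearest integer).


H=324°, S=0.67, L=0.11
C = (1-|2L-1|)×S = (1-|-0.78|)×0.67 = 0.1474
H' = H/60 = 324/60 ≈ 5.4000; X = C×(1-|H' mod 2 - 1|) = 0.08844
m = L - C/2 = 0.11 - 0.0737 = 0.0363
Sector ⌊H'⌋ = 5 → (R',G',B') = (0.1474, 0.0, 0.08844)
RGB = ((R'+m)×255, (G'+m)×255, (B'+m)×255) = (46.8435, 9.2565, 31.8087)
Round half up → RGB(47, 9, 32)


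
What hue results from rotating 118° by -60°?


New hue = (H + rotation) mod 360
New hue = (118 -60) mod 360
= 58 mod 360
= 58°


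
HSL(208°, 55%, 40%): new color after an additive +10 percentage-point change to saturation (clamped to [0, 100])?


Original S = 55%
Adjustment = +10 percentage points
New S = 55 + (10) = 65
Clamp to [0, 100] → 65
= HSL(208°, 65%, 40%)


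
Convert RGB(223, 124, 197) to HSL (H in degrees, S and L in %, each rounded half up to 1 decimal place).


Normalize: R'=223/255≈0.8745, G'=124/255≈0.4863, B'=197/255≈0.7725
Max=223/255, Min=124/255, Δ=Max-Min=99/255
L = (Max+Min)/2 = (223+124)/510 = 347/510 = 0.68039… → L = 68.0%
L > 0.5 → S = Δ/(2-Max-Min) = 99/(510-223-124) = 99/163 = 0.60736… → S = 60.7%
(the 1/255 factors cancel in S and H, so raw channel differences can be used)
Max is R' → H = 60 × (((G-B)/Δ) mod 6) = 60 × (((124-197)/99) mod 6)
  (-73)/99 = -0.7373…; negative, so add 6 → 5.2626…
  H = 60 × 5.2626… = 315.757…° → H = 315.8°
= HSL(315.8°, 60.7%, 68.0%)


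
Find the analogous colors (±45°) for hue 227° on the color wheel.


Base hue: 227°
Left analog: (227 - 45) mod 360 = 182°
Right analog: (227 + 45) mod 360 = 272°
Analogous hues = 182° and 272°


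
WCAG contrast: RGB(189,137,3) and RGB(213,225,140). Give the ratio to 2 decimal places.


Linearize each sRGB channel c=v/255: c/12.92 if c ≤ 0.04045 else ((c+0.055)/1.055)^2.4
L = 0.2126×R_lin + 0.7152×G_lin + 0.0722×B_lin
Color 1 (189,137,3):
  R=189: 189/255≈0.7412 > 0.04045 → ((0.7412+0.055)/1.055)^2.4 ≈ 0.50888
  G=137: 137/255≈0.5373 > 0.04045 → ((0.5373+0.055)/1.055)^2.4 ≈ 0.25016
  B=3: 3/255≈0.0118 ≤ 0.04045 → 0.0118/12.92 ≈ 0.00091
  L1 = 0.2126×0.50888 + 0.7152×0.25016 + 0.0722×0.00091 ≈ 0.28717
Color 2 (213,225,140):
  R=213: 213/255≈0.8353 > 0.04045 → ((0.8353+0.055)/1.055)^2.4 ≈ 0.66539
  G=225: 225/255≈0.8824 > 0.04045 → ((0.8824+0.055)/1.055)^2.4 ≈ 0.75294
  B=140: 140/255≈0.5490 > 0.04045 → ((0.5490+0.055)/1.055)^2.4 ≈ 0.26225
  L2 = 0.2126×0.66539 + 0.7152×0.75294 + 0.0722×0.26225 ≈ 0.69890
Lighter = 0.69890, Darker = 0.28717
Ratio = (L_lighter + 0.05) / (L_darker + 0.05)
Ratio = (0.69890 + 0.05) / (0.28717 + 0.05) = 0.74890 / 0.33717 ≈ 2.2212
Ratio ≈ 2.22:1


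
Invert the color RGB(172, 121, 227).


Invert: (255-R, 255-G, 255-B)
R: 255-172 = 83
G: 255-121 = 134
B: 255-227 = 28
= RGB(83, 134, 28)


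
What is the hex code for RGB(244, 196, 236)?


R = 244 → F4 (hex)
G = 196 → C4 (hex)
B = 236 → EC (hex)
Hex = #F4C4EC


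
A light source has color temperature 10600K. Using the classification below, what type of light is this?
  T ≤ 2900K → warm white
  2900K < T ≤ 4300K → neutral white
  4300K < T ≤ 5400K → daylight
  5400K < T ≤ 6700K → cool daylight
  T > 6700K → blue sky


Temperature: 10600K
10600K > 6700K → blue sky
Classification: blue sky


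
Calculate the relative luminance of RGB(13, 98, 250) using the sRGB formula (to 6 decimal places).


Linearize each channel (sRGB transfer function): c = v/255; c_lin = c/12.92 if c ≤ 0.04045, else ((c+0.055)/1.055)^2.4
  R: 13/255 ≈ 0.050980 > 0.04045 → ((0.050980+0.055)/1.055)^2.4 ≈ 0.004025
  G: 98/255 ≈ 0.384314 > 0.04045 → ((0.384314+0.055)/1.055)^2.4 ≈ 0.122139
  B: 250/255 ≈ 0.980392 > 0.04045 → ((0.980392+0.055)/1.055)^2.4 ≈ 0.955973
R_lin = 0.004025, G_lin = 0.122139, B_lin = 0.955973
L = 0.2126×R + 0.7152×G + 0.0722×B
L = 0.2126×0.004025 + 0.7152×0.122139 + 0.0722×0.955973
L ≈ 0.157231


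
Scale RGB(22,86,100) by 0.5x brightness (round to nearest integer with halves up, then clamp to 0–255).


Multiply each channel by 0.5, round half up, clamp to [0, 255]
R: 22×0.5 = 11
G: 86×0.5 = 43
B: 100×0.5 = 50
= RGB(11, 43, 50)


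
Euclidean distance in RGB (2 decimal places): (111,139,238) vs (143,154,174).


d = √[(R₁-R₂)² + (G₁-G₂)² + (B₁-B₂)²]
d = √[(111-143)² + (139-154)² + (238-174)²]
d = √[1024 + 225 + 4096]
d = √5345
d ≈ 73.11


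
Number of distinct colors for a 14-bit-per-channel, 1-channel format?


Total bits = 14 bits/channel × 1 channels = 14 bits
Distinct colors = 2^14
= 16,384 colors


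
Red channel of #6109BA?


Color: #6109BA
R = 61 = 97
G = 09 = 9
B = BA = 186
Red = 97


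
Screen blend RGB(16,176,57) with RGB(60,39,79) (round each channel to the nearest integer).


Screen: C = 255 - (255-A)×(255-B)/255, rounded to nearest integer
R: 255 - (255-16)×(255-60)/255 = 255 - 46605/255 ≈ 255 - 182.765 = 72.235 → 72
G: 255 - (255-176)×(255-39)/255 = 255 - 17064/255 ≈ 255 - 66.918 = 188.082 → 188
B: 255 - (255-57)×(255-79)/255 = 255 - 34848/255 ≈ 255 - 136.659 = 118.341 → 118
= RGB(72, 188, 118)


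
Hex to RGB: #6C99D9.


6C → 108 (R)
99 → 153 (G)
D9 → 217 (B)
= RGB(108, 153, 217)


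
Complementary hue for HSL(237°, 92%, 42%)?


Complement = opposite side of color wheel = hue + 180°
H' = (237 + 180) mod 360 = 57°
S and L unchanged.
= HSL(57°, 92%, 42%)


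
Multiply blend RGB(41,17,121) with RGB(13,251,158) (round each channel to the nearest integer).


Multiply: C = A×B/255, rounded to nearest integer
R: 41×13/255 = 533/255 ≈ 2.090 → 2
G: 17×251/255 = 4267/255 ≈ 16.733 → 17
B: 121×158/255 = 19118/255 ≈ 74.973 → 75
= RGB(2, 17, 75)


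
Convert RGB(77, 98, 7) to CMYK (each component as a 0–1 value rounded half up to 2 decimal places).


R'=77/255≈0.3020, G'=98/255≈0.3843, B'=7/255≈0.0275
K = 1 - max(R',G',B') = 1 - 98/255 = 157/255 = 0.61568… → 0.62
(1-R'-K)/(1-K) simplifies to (max-R)/max with max = 98:
C = (98-77)/98 = 21/98 = 0.21428… → 0.21
M = (98-98)/98 = 0/98 = 0 → 0.00
Y = (98-7)/98 = 91/98 = 0.92857… → 0.93
= CMYK(0.21, 0.00, 0.93, 0.62)


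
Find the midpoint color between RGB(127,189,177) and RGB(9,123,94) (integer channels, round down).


Midpoint: each channel = ⌊(C₁+C₂)/2⌋
R: ⌊(127+9)/2⌋ = 68
G: ⌊(189+123)/2⌋ = 156
B: ⌊(177+94)/2⌋ = 135
= RGB(68, 156, 135)


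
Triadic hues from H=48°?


Triadic: equally spaced at 120° intervals
H1 = 48°
H2 = (48 + 120) mod 360 = 168°
H3 = (48 + 240) mod 360 = 288°
Triadic = 48°, 168°, 288°


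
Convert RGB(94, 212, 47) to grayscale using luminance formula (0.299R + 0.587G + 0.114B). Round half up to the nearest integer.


Gray = 0.299×R + 0.587×G + 0.114×B
Gray = 0.299×94 + 0.587×212 + 0.114×47
Gray = 28.106 + 124.444 + 5.358
Gray = 157.908 → round half up → 158
Gray = 158


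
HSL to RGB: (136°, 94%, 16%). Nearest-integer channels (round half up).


H=136°, S=0.94, L=0.16
C = (1-|2L-1|)×S = (1-|-0.68|)×0.94 = 0.3008
H' = H/60 = 136/60 ≈ 2.2667; X = C×(1-|H' mod 2 - 1|) ≈ 0.0802
m = L - C/2 = 0.16 - 0.1504 = 0.0096
Sector ⌊H'⌋ = 2 → (R',G',B') = (0.0, 0.3008, ≈0.0802)
RGB = ((R'+m)×255, (G'+m)×255, (B'+m)×255) = (2.448, 79.152, 22.9024)
Round half up → RGB(2, 79, 23)


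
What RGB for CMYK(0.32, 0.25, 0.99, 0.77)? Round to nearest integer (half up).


R = 255 × (1-C) × (1-K) = 255 × 0.68 × 0.23 = 39.882 → 40
G = 255 × (1-M) × (1-K) = 255 × 0.75 × 0.23 = 43.9875 → 44
B = 255 × (1-Y) × (1-K) = 255 × 0.01 × 0.23 = 0.5865 → 1
= RGB(40, 44, 1)


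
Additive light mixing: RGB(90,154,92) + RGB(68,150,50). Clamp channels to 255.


Additive: each channel = min(255, C₁+C₂)
R: 90+68 = 158 → 158
G: 154+150 = 304 → 255
B: 92+50 = 142 → 142
= RGB(158, 255, 142)


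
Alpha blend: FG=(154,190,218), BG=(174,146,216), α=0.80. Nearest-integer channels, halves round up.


C = α×F + (1-α)×B, with 1-α = 0.20
R: 0.80×154 + 0.20×174 = 123.20 + 34.80 = 158.00 → 158
G: 0.80×190 + 0.20×146 = 152.00 + 29.20 = 181.20 → 181
B: 0.80×218 + 0.20×216 = 174.40 + 43.20 = 217.60 → 218
= RGB(158, 181, 218)


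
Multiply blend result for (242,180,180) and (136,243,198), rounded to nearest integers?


Multiply: C = A×B/255, rounded to nearest integer
R: 242×136/255 = 32912/255 ≈ 129.067 → 129
G: 180×243/255 = 43740/255 ≈ 171.529 → 172
B: 180×198/255 = 35640/255 ≈ 139.765 → 140
= RGB(129, 172, 140)


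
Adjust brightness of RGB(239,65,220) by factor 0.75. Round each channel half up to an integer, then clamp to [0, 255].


Multiply each channel by 0.75, round half up, clamp to [0, 255]
R: 239×0.75 = 179.25 → round → 179
G: 65×0.75 = 48.75 → round → 49
B: 220×0.75 = 165
= RGB(179, 49, 165)


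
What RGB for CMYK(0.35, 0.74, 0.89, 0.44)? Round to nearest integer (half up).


R = 255 × (1-C) × (1-K) = 255 × 0.65 × 0.56 = 92.82 → 93
G = 255 × (1-M) × (1-K) = 255 × 0.26 × 0.56 = 37.128 → 37
B = 255 × (1-Y) × (1-K) = 255 × 0.11 × 0.56 = 15.708 → 16
= RGB(93, 37, 16)


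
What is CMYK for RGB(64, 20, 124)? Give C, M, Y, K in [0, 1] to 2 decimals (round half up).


R'=64/255≈0.2510, G'=20/255≈0.0784, B'=124/255≈0.4863
K = 1 - max(R',G',B') = 1 - 124/255 = 131/255 = 0.51372… → 0.51
(1-R'-K)/(1-K) simplifies to (max-R)/max with max = 124:
C = (124-64)/124 = 60/124 = 0.48387… → 0.48
M = (124-20)/124 = 104/124 = 0.83870… → 0.84
Y = (124-124)/124 = 0/124 = 0 → 0.00
= CMYK(0.48, 0.84, 0.00, 0.51)


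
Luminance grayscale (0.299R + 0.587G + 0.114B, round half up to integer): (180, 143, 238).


Gray = 0.299×R + 0.587×G + 0.114×B
Gray = 0.299×180 + 0.587×143 + 0.114×238
Gray = 53.820 + 83.941 + 27.132
Gray = 164.893 → round half up → 165
Gray = 165


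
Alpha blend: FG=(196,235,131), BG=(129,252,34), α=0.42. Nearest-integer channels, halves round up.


C = α×F + (1-α)×B, with 1-α = 0.58
R: 0.42×196 + 0.58×129 = 82.32 + 74.82 = 157.14 → 157
G: 0.42×235 + 0.58×252 = 98.70 + 146.16 = 244.86 → 245
B: 0.42×131 + 0.58×34 = 55.02 + 19.72 = 74.74 → 75
= RGB(157, 245, 75)


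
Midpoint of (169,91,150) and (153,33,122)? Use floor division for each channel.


Midpoint: each channel = ⌊(C₁+C₂)/2⌋
R: ⌊(169+153)/2⌋ = 161
G: ⌊(91+33)/2⌋ = 62
B: ⌊(150+122)/2⌋ = 136
= RGB(161, 62, 136)


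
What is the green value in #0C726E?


Color: #0C726E
R = 0C = 12
G = 72 = 114
B = 6E = 110
Green = 114


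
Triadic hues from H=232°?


Triadic: equally spaced at 120° intervals
H1 = 232°
H2 = (232 + 120) mod 360 = 352°
H3 = (232 + 240) mod 360 = 112°
Triadic = 232°, 352°, 112°


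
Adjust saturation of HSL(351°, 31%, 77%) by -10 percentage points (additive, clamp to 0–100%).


Original S = 31%
Adjustment = -10 percentage points
New S = 31 + (-10) = 21
Clamp to [0, 100] → 21
= HSL(351°, 21%, 77%)


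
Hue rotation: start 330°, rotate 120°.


New hue = (H + rotation) mod 360
New hue = (330 + 120) mod 360
= 450 mod 360
= 90°


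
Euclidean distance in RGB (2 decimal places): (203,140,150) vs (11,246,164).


d = √[(R₁-R₂)² + (G₁-G₂)² + (B₁-B₂)²]
d = √[(203-11)² + (140-246)² + (150-164)²]
d = √[36864 + 11236 + 196]
d = √48296
d ≈ 219.76


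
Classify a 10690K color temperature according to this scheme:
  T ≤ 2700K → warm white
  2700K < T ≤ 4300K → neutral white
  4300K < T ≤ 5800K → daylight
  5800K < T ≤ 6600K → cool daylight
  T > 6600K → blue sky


Temperature: 10690K
10690K > 6600K → blue sky
Classification: blue sky


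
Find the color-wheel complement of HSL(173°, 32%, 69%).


Complement = opposite side of color wheel = hue + 180°
H' = (173 + 180) mod 360 = 353°
S and L unchanged.
= HSL(353°, 32%, 69%)


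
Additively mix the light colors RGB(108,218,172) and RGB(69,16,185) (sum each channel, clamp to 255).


Additive: each channel = min(255, C₁+C₂)
R: 108+69 = 177 → 177
G: 218+16 = 234 → 234
B: 172+185 = 357 → 255
= RGB(177, 234, 255)


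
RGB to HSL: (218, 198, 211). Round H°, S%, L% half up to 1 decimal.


Normalize: R'=218/255≈0.8549, G'=198/255≈0.7765, B'=211/255≈0.8275
Max=218/255, Min=198/255, Δ=Max-Min=20/255
L = (Max+Min)/2 = (218+198)/510 = 416/510 = 0.81568… → L = 81.6%
L > 0.5 → S = Δ/(2-Max-Min) = 20/(510-218-198) = 20/94 = 0.21276… → S = 21.3%
(the 1/255 factors cancel in S and H, so raw channel differences can be used)
Max is R' → H = 60 × (((G-B)/Δ) mod 6) = 60 × (((198-211)/20) mod 6)
  (-13)/20 = -0.65; negative, so add 6 → 5.35
  H = 60 × 5.35 = 321° → H = 321.0°
= HSL(321.0°, 21.3%, 81.6%)


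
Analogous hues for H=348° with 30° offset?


Base hue: 348°
Left analog: (348 - 30) mod 360 = 318°
Right analog: (348 + 30) mod 360 = 18°
Analogous hues = 318° and 18°


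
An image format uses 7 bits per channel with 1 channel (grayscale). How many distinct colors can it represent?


Total bits = 7 bits/channel × 1 channels = 7 bits
Distinct colors = 2^7
= 128 colors


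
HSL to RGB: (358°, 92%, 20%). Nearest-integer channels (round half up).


H=358°, S=0.92, L=0.20
C = (1-|2L-1|)×S = (1-|-0.60|)×0.92 = 0.368
H' = H/60 = 358/60 ≈ 5.9667; X = C×(1-|H' mod 2 - 1|) ≈ 0.0123
m = L - C/2 = 0.20 - 0.184 = 0.016
Sector ⌊H'⌋ = 5 → (R',G',B') = (0.368, 0.0, ≈0.0123)
RGB = ((R'+m)×255, (G'+m)×255, (B'+m)×255) = (97.92, 4.08, 7.208)
Round half up → RGB(98, 4, 7)


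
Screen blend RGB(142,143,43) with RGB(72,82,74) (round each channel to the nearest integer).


Screen: C = 255 - (255-A)×(255-B)/255, rounded to nearest integer
R: 255 - (255-142)×(255-72)/255 = 255 - 20679/255 ≈ 255 - 81.094 = 173.906 → 174
G: 255 - (255-143)×(255-82)/255 = 255 - 19376/255 ≈ 255 - 75.984 = 179.016 → 179
B: 255 - (255-43)×(255-74)/255 = 255 - 38372/255 ≈ 255 - 150.478 = 104.522 → 105
= RGB(174, 179, 105)


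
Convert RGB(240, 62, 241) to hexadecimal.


R = 240 → F0 (hex)
G = 62 → 3E (hex)
B = 241 → F1 (hex)
Hex = #F03EF1


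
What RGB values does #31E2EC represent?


31 → 49 (R)
E2 → 226 (G)
EC → 236 (B)
= RGB(49, 226, 236)


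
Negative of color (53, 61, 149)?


Invert: (255-R, 255-G, 255-B)
R: 255-53 = 202
G: 255-61 = 194
B: 255-149 = 106
= RGB(202, 194, 106)


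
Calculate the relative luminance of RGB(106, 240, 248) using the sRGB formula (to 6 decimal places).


Linearize each channel (sRGB transfer function): c = v/255; c_lin = c/12.92 if c ≤ 0.04045, else ((c+0.055)/1.055)^2.4
  R: 106/255 ≈ 0.415686 > 0.04045 → ((0.415686+0.055)/1.055)^2.4 ≈ 0.144128
  G: 240/255 ≈ 0.941176 > 0.04045 → ((0.941176+0.055)/1.055)^2.4 ≈ 0.871367
  B: 248/255 ≈ 0.972549 > 0.04045 → ((0.972549+0.055)/1.055)^2.4 ≈ 0.938686
R_lin = 0.144128, G_lin = 0.871367, B_lin = 0.938686
L = 0.2126×R + 0.7152×G + 0.0722×B
L = 0.2126×0.144128 + 0.7152×0.871367 + 0.0722×0.938686
L ≈ 0.721617


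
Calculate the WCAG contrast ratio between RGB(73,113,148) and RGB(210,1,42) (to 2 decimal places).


Linearize each sRGB channel c=v/255: c/12.92 if c ≤ 0.04045 else ((c+0.055)/1.055)^2.4
L = 0.2126×R_lin + 0.7152×G_lin + 0.0722×B_lin
Color 1 (73,113,148):
  R=73: 73/255≈0.2863 > 0.04045 → ((0.2863+0.055)/1.055)^2.4 ≈ 0.06663
  G=113: 113/255≈0.4431 > 0.04045 → ((0.4431+0.055)/1.055)^2.4 ≈ 0.16513
  B=148: 148/255≈0.5804 > 0.04045 → ((0.5804+0.055)/1.055)^2.4 ≈ 0.29614
  L1 = 0.2126×0.06663 + 0.7152×0.16513 + 0.0722×0.29614 ≈ 0.15365
Color 2 (210,1,42):
  R=210: 210/255≈0.8235 > 0.04045 → ((0.8235+0.055)/1.055)^2.4 ≈ 0.64448
  G=1: 1/255≈0.0039 ≤ 0.04045 → 0.0039/12.92 ≈ 0.00030
  B=42: 42/255≈0.1647 > 0.04045 → ((0.1647+0.055)/1.055)^2.4 ≈ 0.02315
  L2 = 0.2126×0.64448 + 0.7152×0.00030 + 0.0722×0.02315 ≈ 0.13891
Lighter = 0.15365, Darker = 0.13891
Ratio = (L_lighter + 0.05) / (L_darker + 0.05)
Ratio = (0.15365 + 0.05) / (0.13891 + 0.05) = 0.20365 / 0.18891 ≈ 1.0780
Ratio ≈ 1.08:1


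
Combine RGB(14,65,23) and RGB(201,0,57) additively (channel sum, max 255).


Additive: each channel = min(255, C₁+C₂)
R: 14+201 = 215 → 215
G: 65+0 = 65 → 65
B: 23+57 = 80 → 80
= RGB(215, 65, 80)


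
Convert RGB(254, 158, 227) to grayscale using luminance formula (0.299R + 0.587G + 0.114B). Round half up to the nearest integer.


Gray = 0.299×R + 0.587×G + 0.114×B
Gray = 0.299×254 + 0.587×158 + 0.114×227
Gray = 75.946 + 92.746 + 25.878
Gray = 194.570 → round half up → 195
Gray = 195


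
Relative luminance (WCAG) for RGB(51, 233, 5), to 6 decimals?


Linearize each channel (sRGB transfer function): c = v/255; c_lin = c/12.92 if c ≤ 0.04045, else ((c+0.055)/1.055)^2.4
  R: 51/255 ≈ 0.200000 > 0.04045 → ((0.200000+0.055)/1.055)^2.4 ≈ 0.033105
  G: 233/255 ≈ 0.913725 > 0.04045 → ((0.913725+0.055)/1.055)^2.4 ≈ 0.814847
  B: 5/255 ≈ 0.019608 ≤ 0.04045 → 0.019608/12.92 ≈ 0.001518
R_lin = 0.033105, G_lin = 0.814847, B_lin = 0.001518
L = 0.2126×R + 0.7152×G + 0.0722×B
L = 0.2126×0.033105 + 0.7152×0.814847 + 0.0722×0.001518
L ≈ 0.589926


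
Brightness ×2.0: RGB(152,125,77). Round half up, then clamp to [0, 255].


Multiply each channel by 2.0, round half up, clamp to [0, 255]
R: 152×2.0 = 304 → clamp → 255
G: 125×2.0 = 250
B: 77×2.0 = 154
= RGB(255, 250, 154)


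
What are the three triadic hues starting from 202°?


Triadic: equally spaced at 120° intervals
H1 = 202°
H2 = (202 + 120) mod 360 = 322°
H3 = (202 + 240) mod 360 = 82°
Triadic = 202°, 322°, 82°


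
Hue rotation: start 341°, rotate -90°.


New hue = (H + rotation) mod 360
New hue = (341 -90) mod 360
= 251 mod 360
= 251°


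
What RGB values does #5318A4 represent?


53 → 83 (R)
18 → 24 (G)
A4 → 164 (B)
= RGB(83, 24, 164)


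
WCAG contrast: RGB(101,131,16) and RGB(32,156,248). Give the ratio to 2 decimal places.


Linearize each sRGB channel c=v/255: c/12.92 if c ≤ 0.04045 else ((c+0.055)/1.055)^2.4
L = 0.2126×R_lin + 0.7152×G_lin + 0.0722×B_lin
Color 1 (101,131,16):
  R=101: 101/255≈0.3961 > 0.04045 → ((0.3961+0.055)/1.055)^2.4 ≈ 0.13014
  G=131: 131/255≈0.5137 > 0.04045 → ((0.5137+0.055)/1.055)^2.4 ≈ 0.22697
  B=16: 16/255≈0.0627 > 0.04045 → ((0.0627+0.055)/1.055)^2.4 ≈ 0.00518
  L1 = 0.2126×0.13014 + 0.7152×0.22697 + 0.0722×0.00518 ≈ 0.19037
Color 2 (32,156,248):
  R=32: 32/255≈0.1255 > 0.04045 → ((0.1255+0.055)/1.055)^2.4 ≈ 0.01444
  G=156: 156/255≈0.6118 > 0.04045 → ((0.6118+0.055)/1.055)^2.4 ≈ 0.33245
  B=248: 248/255≈0.9725 > 0.04045 → ((0.9725+0.055)/1.055)^2.4 ≈ 0.93869
  L2 = 0.2126×0.01444 + 0.7152×0.33245 + 0.0722×0.93869 ≈ 0.30861
Lighter = 0.30861, Darker = 0.19037
Ratio = (L_lighter + 0.05) / (L_darker + 0.05)
Ratio = (0.30861 + 0.05) / (0.19037 + 0.05) = 0.35861 / 0.24037 ≈ 1.4919
Ratio ≈ 1.49:1


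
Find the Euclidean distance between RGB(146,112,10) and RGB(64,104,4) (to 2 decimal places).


d = √[(R₁-R₂)² + (G₁-G₂)² + (B₁-B₂)²]
d = √[(146-64)² + (112-104)² + (10-4)²]
d = √[6724 + 64 + 36]
d = √6824
d ≈ 82.61


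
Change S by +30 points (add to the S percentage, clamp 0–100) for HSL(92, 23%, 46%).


Original S = 23%
Adjustment = +30 percentage points
New S = 23 + (30) = 53
Clamp to [0, 100] → 53
= HSL(92°, 53%, 46%)


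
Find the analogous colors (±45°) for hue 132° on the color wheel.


Base hue: 132°
Left analog: (132 - 45) mod 360 = 87°
Right analog: (132 + 45) mod 360 = 177°
Analogous hues = 87° and 177°


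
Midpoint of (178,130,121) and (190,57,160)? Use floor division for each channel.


Midpoint: each channel = ⌊(C₁+C₂)/2⌋
R: ⌊(178+190)/2⌋ = 184
G: ⌊(130+57)/2⌋ = 93
B: ⌊(121+160)/2⌋ = 140
= RGB(184, 93, 140)


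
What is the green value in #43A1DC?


Color: #43A1DC
R = 43 = 67
G = A1 = 161
B = DC = 220
Green = 161


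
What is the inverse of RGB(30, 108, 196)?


Invert: (255-R, 255-G, 255-B)
R: 255-30 = 225
G: 255-108 = 147
B: 255-196 = 59
= RGB(225, 147, 59)


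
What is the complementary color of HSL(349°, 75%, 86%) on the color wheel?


Complement = opposite side of color wheel = hue + 180°
H' = (349 + 180) mod 360 = 169°
S and L unchanged.
= HSL(169°, 75%, 86%)


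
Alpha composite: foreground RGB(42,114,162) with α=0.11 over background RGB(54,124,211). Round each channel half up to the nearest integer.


C = α×F + (1-α)×B, with 1-α = 0.89
R: 0.11×42 + 0.89×54 = 4.62 + 48.06 = 52.68 → 53
G: 0.11×114 + 0.89×124 = 12.54 + 110.36 = 122.90 → 123
B: 0.11×162 + 0.89×211 = 17.82 + 187.79 = 205.61 → 206
= RGB(53, 123, 206)


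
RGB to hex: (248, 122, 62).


R = 248 → F8 (hex)
G = 122 → 7A (hex)
B = 62 → 3E (hex)
Hex = #F87A3E


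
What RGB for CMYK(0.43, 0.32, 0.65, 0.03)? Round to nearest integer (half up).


R = 255 × (1-C) × (1-K) = 255 × 0.57 × 0.97 = 140.9895 → 141
G = 255 × (1-M) × (1-K) = 255 × 0.68 × 0.97 = 168.198 → 168
B = 255 × (1-Y) × (1-K) = 255 × 0.35 × 0.97 = 86.5725 → 87
= RGB(141, 168, 87)


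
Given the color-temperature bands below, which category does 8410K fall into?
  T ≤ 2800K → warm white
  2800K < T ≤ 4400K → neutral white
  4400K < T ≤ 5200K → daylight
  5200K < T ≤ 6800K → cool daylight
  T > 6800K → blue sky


Temperature: 8410K
8410K > 6800K → blue sky
Classification: blue sky


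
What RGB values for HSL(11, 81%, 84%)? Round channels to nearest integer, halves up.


H=11°, S=0.81, L=0.84
C = (1-|2L-1|)×S = (1-|0.68|)×0.81 = 0.2592
H' = H/60 = 11/60 ≈ 0.1833; X = C×(1-|H' mod 2 - 1|) = 0.04752
m = L - C/2 = 0.84 - 0.1296 = 0.7104
Sector ⌊H'⌋ = 0 → (R',G',B') = (0.2592, 0.04752, 0.0)
RGB = ((R'+m)×255, (G'+m)×255, (B'+m)×255) = (247.248, 193.2696, 181.152)
Round half up → RGB(247, 193, 181)


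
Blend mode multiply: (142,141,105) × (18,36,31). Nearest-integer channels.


Multiply: C = A×B/255, rounded to nearest integer
R: 142×18/255 = 2556/255 ≈ 10.024 → 10
G: 141×36/255 = 5076/255 ≈ 19.906 → 20
B: 105×31/255 = 3255/255 ≈ 12.765 → 13
= RGB(10, 20, 13)


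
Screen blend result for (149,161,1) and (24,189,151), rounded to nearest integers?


Screen: C = 255 - (255-A)×(255-B)/255, rounded to nearest integer
R: 255 - (255-149)×(255-24)/255 = 255 - 24486/255 ≈ 255 - 96.024 = 158.976 → 159
G: 255 - (255-161)×(255-189)/255 = 255 - 6204/255 ≈ 255 - 24.329 = 230.671 → 231
B: 255 - (255-1)×(255-151)/255 = 255 - 26416/255 ≈ 255 - 103.592 = 151.408 → 151
= RGB(159, 231, 151)


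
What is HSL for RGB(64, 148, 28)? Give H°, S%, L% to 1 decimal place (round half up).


Normalize: R'=64/255≈0.2510, G'=148/255≈0.5804, B'=28/255≈0.1098
Max=148/255, Min=28/255, Δ=Max-Min=120/255
L = (Max+Min)/2 = (148+28)/510 = 176/510 = 0.34509… → L = 34.5%
L ≤ 0.5 → S = Δ/(Max+Min) = 120/(148+28) = 120/176 = 0.68181… → S = 68.2%
(the 1/255 factors cancel in S and H, so raw channel differences can be used)
Max is G' → H = 60 × ((B-R)/Δ + 2) = 60 × ((28-64)/120 + 2)
  -36/120 + 2 = -0.3 + 2 = 1.7
  H = 60 × 1.7 = 102° → H = 102.0°
= HSL(102.0°, 68.2%, 34.5%)


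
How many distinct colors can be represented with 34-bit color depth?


Colors = 2^bits = 2^34
= 17,179,869,184 colors


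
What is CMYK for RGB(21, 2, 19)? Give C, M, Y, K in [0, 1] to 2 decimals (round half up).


R'=21/255≈0.0824, G'=2/255≈0.0078, B'=19/255≈0.0745
K = 1 - max(R',G',B') = 1 - 21/255 = 234/255 = 0.91764… → 0.92
(1-R'-K)/(1-K) simplifies to (max-R)/max with max = 21:
C = (21-21)/21 = 0/21 = 0 → 0.00
M = (21-2)/21 = 19/21 = 0.90476… → 0.90
Y = (21-19)/21 = 2/21 = 0.09523… → 0.10
= CMYK(0.00, 0.90, 0.10, 0.92)


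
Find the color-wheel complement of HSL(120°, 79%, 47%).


Complement = opposite side of color wheel = hue + 180°
H' = (120 + 180) mod 360 = 300°
S and L unchanged.
= HSL(300°, 79%, 47%)


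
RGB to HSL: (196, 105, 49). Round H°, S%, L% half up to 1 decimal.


Normalize: R'=196/255≈0.7686, G'=105/255≈0.4118, B'=49/255≈0.1922
Max=196/255, Min=49/255, Δ=Max-Min=147/255
L = (Max+Min)/2 = (196+49)/510 = 245/510 = 0.48039… → L = 48.0%
L ≤ 0.5 → S = Δ/(Max+Min) = 147/(196+49) = 147/245 = 0.6 → S = 60.0%
(the 1/255 factors cancel in S and H, so raw channel differences can be used)
Max is R' → H = 60 × (((G-B)/Δ) mod 6) = 60 × (((105-49)/147) mod 6)
  56/147 = 0.3809…
  H = 60 × 0.3809… = 22.857…° → H = 22.9°
= HSL(22.9°, 60.0%, 48.0%)


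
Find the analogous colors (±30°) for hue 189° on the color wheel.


Base hue: 189°
Left analog: (189 - 30) mod 360 = 159°
Right analog: (189 + 30) mod 360 = 219°
Analogous hues = 159° and 219°


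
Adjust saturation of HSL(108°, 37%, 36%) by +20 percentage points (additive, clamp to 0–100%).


Original S = 37%
Adjustment = +20 percentage points
New S = 37 + (20) = 57
Clamp to [0, 100] → 57
= HSL(108°, 57%, 36%)


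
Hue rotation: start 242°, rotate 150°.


New hue = (H + rotation) mod 360
New hue = (242 + 150) mod 360
= 392 mod 360
= 32°


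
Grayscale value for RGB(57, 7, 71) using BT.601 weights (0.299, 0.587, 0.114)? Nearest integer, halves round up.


Gray = 0.299×R + 0.587×G + 0.114×B
Gray = 0.299×57 + 0.587×7 + 0.114×71
Gray = 17.043 + 4.109 + 8.094
Gray = 29.246 → round half up → 29
Gray = 29


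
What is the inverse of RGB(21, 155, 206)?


Invert: (255-R, 255-G, 255-B)
R: 255-21 = 234
G: 255-155 = 100
B: 255-206 = 49
= RGB(234, 100, 49)


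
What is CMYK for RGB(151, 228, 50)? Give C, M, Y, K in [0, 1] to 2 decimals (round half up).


R'=151/255≈0.5922, G'=228/255≈0.8941, B'=50/255≈0.1961
K = 1 - max(R',G',B') = 1 - 228/255 = 27/255 = 0.10588… → 0.11
(1-R'-K)/(1-K) simplifies to (max-R)/max with max = 228:
C = (228-151)/228 = 77/228 = 0.33771… → 0.34
M = (228-228)/228 = 0/228 = 0 → 0.00
Y = (228-50)/228 = 178/228 = 0.78070… → 0.78
= CMYK(0.34, 0.00, 0.78, 0.11)


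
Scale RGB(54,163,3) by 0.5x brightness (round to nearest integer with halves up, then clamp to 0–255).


Multiply each channel by 0.5, round half up, clamp to [0, 255]
R: 54×0.5 = 27
G: 163×0.5 = 81.5 → round → 82
B: 3×0.5 = 1.5 → round → 2
= RGB(27, 82, 2)


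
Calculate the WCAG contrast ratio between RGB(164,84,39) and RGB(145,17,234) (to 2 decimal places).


Linearize each sRGB channel c=v/255: c/12.92 if c ≤ 0.04045 else ((c+0.055)/1.055)^2.4
L = 0.2126×R_lin + 0.7152×G_lin + 0.0722×B_lin
Color 1 (164,84,39):
  R=164: 164/255≈0.6431 > 0.04045 → ((0.6431+0.055)/1.055)^2.4 ≈ 0.37124
  G=84: 84/255≈0.3294 > 0.04045 → ((0.3294+0.055)/1.055)^2.4 ≈ 0.08866
  B=39: 39/255≈0.1529 > 0.04045 → ((0.1529+0.055)/1.055)^2.4 ≈ 0.02029
  L1 = 0.2126×0.37124 + 0.7152×0.08866 + 0.0722×0.02029 ≈ 0.14380
Color 2 (145,17,234):
  R=145: 145/255≈0.5686 > 0.04045 → ((0.5686+0.055)/1.055)^2.4 ≈ 0.28315
  G=17: 17/255≈0.0667 > 0.04045 → ((0.0667+0.055)/1.055)^2.4 ≈ 0.00561
  B=234: 234/255≈0.9176 > 0.04045 → ((0.9176+0.055)/1.055)^2.4 ≈ 0.82279
  L2 = 0.2126×0.28315 + 0.7152×0.00561 + 0.0722×0.82279 ≈ 0.12361
Lighter = 0.14380, Darker = 0.12361
Ratio = (L_lighter + 0.05) / (L_darker + 0.05)
Ratio = (0.14380 + 0.05) / (0.12361 + 0.05) = 0.19380 / 0.17361 ≈ 1.1163
Ratio ≈ 1.12:1


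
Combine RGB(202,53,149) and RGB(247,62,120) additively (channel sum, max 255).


Additive: each channel = min(255, C₁+C₂)
R: 202+247 = 449 → 255
G: 53+62 = 115 → 115
B: 149+120 = 269 → 255
= RGB(255, 115, 255)


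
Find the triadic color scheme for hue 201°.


Triadic: equally spaced at 120° intervals
H1 = 201°
H2 = (201 + 120) mod 360 = 321°
H3 = (201 + 240) mod 360 = 81°
Triadic = 201°, 321°, 81°


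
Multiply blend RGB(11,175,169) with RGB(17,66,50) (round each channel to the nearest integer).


Multiply: C = A×B/255, rounded to nearest integer
R: 11×17/255 = 187/255 ≈ 0.733 → 1
G: 175×66/255 = 11550/255 ≈ 45.294 → 45
B: 169×50/255 = 8450/255 ≈ 33.137 → 33
= RGB(1, 45, 33)


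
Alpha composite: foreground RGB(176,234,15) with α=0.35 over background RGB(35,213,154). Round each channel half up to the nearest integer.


C = α×F + (1-α)×B, with 1-α = 0.65
R: 0.35×176 + 0.65×35 = 61.60 + 22.75 = 84.35 → 84
G: 0.35×234 + 0.65×213 = 81.90 + 138.45 = 220.35 → 220
B: 0.35×15 + 0.65×154 = 5.25 + 100.10 = 105.35 → 105
= RGB(84, 220, 105)


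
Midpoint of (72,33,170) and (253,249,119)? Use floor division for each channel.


Midpoint: each channel = ⌊(C₁+C₂)/2⌋
R: ⌊(72+253)/2⌋ = 162
G: ⌊(33+249)/2⌋ = 141
B: ⌊(170+119)/2⌋ = 144
= RGB(162, 141, 144)


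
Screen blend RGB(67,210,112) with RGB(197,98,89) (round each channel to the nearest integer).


Screen: C = 255 - (255-A)×(255-B)/255, rounded to nearest integer
R: 255 - (255-67)×(255-197)/255 = 255 - 10904/255 ≈ 255 - 42.761 = 212.239 → 212
G: 255 - (255-210)×(255-98)/255 = 255 - 7065/255 ≈ 255 - 27.706 = 227.294 → 227
B: 255 - (255-112)×(255-89)/255 = 255 - 23738/255 ≈ 255 - 93.090 = 161.910 → 162
= RGB(212, 227, 162)


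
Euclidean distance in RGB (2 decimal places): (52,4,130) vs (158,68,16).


d = √[(R₁-R₂)² + (G₁-G₂)² + (B₁-B₂)²]
d = √[(52-158)² + (4-68)² + (130-16)²]
d = √[11236 + 4096 + 12996]
d = √28328
d ≈ 168.31


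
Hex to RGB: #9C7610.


9C → 156 (R)
76 → 118 (G)
10 → 16 (B)
= RGB(156, 118, 16)


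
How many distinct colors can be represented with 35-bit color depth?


Colors = 2^bits = 2^35
= 34,359,738,368 colors


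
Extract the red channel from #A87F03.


Color: #A87F03
R = A8 = 168
G = 7F = 127
B = 03 = 3
Red = 168


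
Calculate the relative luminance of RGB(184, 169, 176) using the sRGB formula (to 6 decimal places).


Linearize each channel (sRGB transfer function): c = v/255; c_lin = c/12.92 if c ≤ 0.04045, else ((c+0.055)/1.055)^2.4
  R: 184/255 ≈ 0.721569 > 0.04045 → ((0.721569+0.055)/1.055)^2.4 ≈ 0.479320
  G: 169/255 ≈ 0.662745 > 0.04045 → ((0.662745+0.055)/1.055)^2.4 ≈ 0.396755
  B: 176/255 ≈ 0.690196 > 0.04045 → ((0.690196+0.055)/1.055)^2.4 ≈ 0.434154
R_lin = 0.479320, G_lin = 0.396755, B_lin = 0.434154
L = 0.2126×R + 0.7152×G + 0.0722×B
L = 0.2126×0.479320 + 0.7152×0.396755 + 0.0722×0.434154
L ≈ 0.417009


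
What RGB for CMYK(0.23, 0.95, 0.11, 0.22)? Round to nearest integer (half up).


R = 255 × (1-C) × (1-K) = 255 × 0.77 × 0.78 = 153.153 → 153
G = 255 × (1-M) × (1-K) = 255 × 0.05 × 0.78 = 9.945 → 10
B = 255 × (1-Y) × (1-K) = 255 × 0.89 × 0.78 = 177.021 → 177
= RGB(153, 10, 177)


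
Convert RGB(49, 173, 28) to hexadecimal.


R = 49 → 31 (hex)
G = 173 → AD (hex)
B = 28 → 1C (hex)
Hex = #31AD1C


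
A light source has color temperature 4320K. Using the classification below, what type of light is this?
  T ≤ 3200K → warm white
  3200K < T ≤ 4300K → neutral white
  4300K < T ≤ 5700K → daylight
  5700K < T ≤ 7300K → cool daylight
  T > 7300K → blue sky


Temperature: 4320K
4300K < 4320K ≤ 5700K → daylight
Classification: daylight


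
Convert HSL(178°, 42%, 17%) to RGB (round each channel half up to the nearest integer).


H=178°, S=0.42, L=0.17
C = (1-|2L-1|)×S = (1-|-0.66|)×0.42 = 0.1428
H' = H/60 = 178/60 ≈ 2.9667; X = C×(1-|H' mod 2 - 1|) = 0.13804
m = L - C/2 = 0.17 - 0.0714 = 0.0986
Sector ⌊H'⌋ = 2 → (R',G',B') = (0.0, 0.1428, 0.13804)
RGB = ((R'+m)×255, (G'+m)×255, (B'+m)×255) = (25.143, 61.557, 60.3432)
Round half up → RGB(25, 62, 60)


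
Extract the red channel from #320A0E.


Color: #320A0E
R = 32 = 50
G = 0A = 10
B = 0E = 14
Red = 50


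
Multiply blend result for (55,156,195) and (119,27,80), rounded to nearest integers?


Multiply: C = A×B/255, rounded to nearest integer
R: 55×119/255 = 6545/255 ≈ 25.667 → 26
G: 156×27/255 = 4212/255 ≈ 16.518 → 17
B: 195×80/255 = 15600/255 ≈ 61.176 → 61
= RGB(26, 17, 61)


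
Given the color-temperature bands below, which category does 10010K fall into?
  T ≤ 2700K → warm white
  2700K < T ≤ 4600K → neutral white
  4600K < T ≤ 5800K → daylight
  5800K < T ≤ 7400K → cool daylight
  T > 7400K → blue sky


Temperature: 10010K
10010K > 7400K → blue sky
Classification: blue sky


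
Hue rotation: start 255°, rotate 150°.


New hue = (H + rotation) mod 360
New hue = (255 + 150) mod 360
= 405 mod 360
= 45°


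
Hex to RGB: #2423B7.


24 → 36 (R)
23 → 35 (G)
B7 → 183 (B)
= RGB(36, 35, 183)


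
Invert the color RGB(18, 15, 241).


Invert: (255-R, 255-G, 255-B)
R: 255-18 = 237
G: 255-15 = 240
B: 255-241 = 14
= RGB(237, 240, 14)


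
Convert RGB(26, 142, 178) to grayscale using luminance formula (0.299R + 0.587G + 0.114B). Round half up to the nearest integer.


Gray = 0.299×R + 0.587×G + 0.114×B
Gray = 0.299×26 + 0.587×142 + 0.114×178
Gray = 7.774 + 83.354 + 20.292
Gray = 111.420 → round half up → 111
Gray = 111


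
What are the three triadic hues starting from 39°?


Triadic: equally spaced at 120° intervals
H1 = 39°
H2 = (39 + 120) mod 360 = 159°
H3 = (39 + 240) mod 360 = 279°
Triadic = 39°, 159°, 279°


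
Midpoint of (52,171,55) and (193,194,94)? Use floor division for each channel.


Midpoint: each channel = ⌊(C₁+C₂)/2⌋
R: ⌊(52+193)/2⌋ = 122
G: ⌊(171+194)/2⌋ = 182
B: ⌊(55+94)/2⌋ = 74
= RGB(122, 182, 74)


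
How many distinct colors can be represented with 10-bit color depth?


Colors = 2^bits = 2^10
= 1,024 colors


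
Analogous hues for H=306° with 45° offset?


Base hue: 306°
Left analog: (306 - 45) mod 360 = 261°
Right analog: (306 + 45) mod 360 = 351°
Analogous hues = 261° and 351°


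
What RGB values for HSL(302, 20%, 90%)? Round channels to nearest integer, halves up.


H=302°, S=0.20, L=0.90
C = (1-|2L-1|)×S = (1-|0.80|)×0.20 = 0.04
H' = H/60 = 302/60 ≈ 5.0333; X = C×(1-|H' mod 2 - 1|) ≈ 0.0387
m = L - C/2 = 0.90 - 0.02 = 0.88
Sector ⌊H'⌋ = 5 → (R',G',B') = (0.04, 0.0, ≈0.0387)
RGB = ((R'+m)×255, (G'+m)×255, (B'+m)×255) = (234.6, 224.4, 234.26)
Round half up → RGB(235, 224, 234)


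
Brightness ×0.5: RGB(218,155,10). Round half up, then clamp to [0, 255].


Multiply each channel by 0.5, round half up, clamp to [0, 255]
R: 218×0.5 = 109
G: 155×0.5 = 77.5 → round → 78
B: 10×0.5 = 5
= RGB(109, 78, 5)


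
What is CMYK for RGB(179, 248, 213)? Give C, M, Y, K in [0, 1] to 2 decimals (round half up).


R'=179/255≈0.7020, G'=248/255≈0.9725, B'=213/255≈0.8353
K = 1 - max(R',G',B') = 1 - 248/255 = 7/255 = 0.02745… → 0.03
(1-R'-K)/(1-K) simplifies to (max-R)/max with max = 248:
C = (248-179)/248 = 69/248 = 0.27822… → 0.28
M = (248-248)/248 = 0/248 = 0 → 0.00
Y = (248-213)/248 = 35/248 = 0.14112… → 0.14
= CMYK(0.28, 0.00, 0.14, 0.03)


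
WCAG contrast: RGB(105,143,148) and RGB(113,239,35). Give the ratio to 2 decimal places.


Linearize each sRGB channel c=v/255: c/12.92 if c ≤ 0.04045 else ((c+0.055)/1.055)^2.4
L = 0.2126×R_lin + 0.7152×G_lin + 0.0722×B_lin
Color 1 (105,143,148):
  R=105: 105/255≈0.4118 > 0.04045 → ((0.4118+0.055)/1.055)^2.4 ≈ 0.14126
  G=143: 143/255≈0.5608 > 0.04045 → ((0.5608+0.055)/1.055)^2.4 ≈ 0.27468
  B=148: 148/255≈0.5804 > 0.04045 → ((0.5804+0.055)/1.055)^2.4 ≈ 0.29614
  L1 = 0.2126×0.14126 + 0.7152×0.27468 + 0.0722×0.29614 ≈ 0.24786
Color 2 (113,239,35):
  R=113: 113/255≈0.4431 > 0.04045 → ((0.4431+0.055)/1.055)^2.4 ≈ 0.16513
  G=239: 239/255≈0.9373 > 0.04045 → ((0.9373+0.055)/1.055)^2.4 ≈ 0.86316
  B=35: 35/255≈0.1373 > 0.04045 → ((0.1373+0.055)/1.055)^2.4 ≈ 0.01681
  L2 = 0.2126×0.16513 + 0.7152×0.86316 + 0.0722×0.01681 ≈ 0.65365
Lighter = 0.65365, Darker = 0.24786
Ratio = (L_lighter + 0.05) / (L_darker + 0.05)
Ratio = (0.65365 + 0.05) / (0.24786 + 0.05) = 0.70365 / 0.29786 ≈ 2.3623
Ratio ≈ 2.36:1
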